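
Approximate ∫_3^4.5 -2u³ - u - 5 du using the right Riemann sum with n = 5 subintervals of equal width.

Δu = (4.5 − 3)/5 = 0.3.
Right endpoints: 3.3, 3.6, 3.9, 4.2, 4.5.
f(3.3) = -80.174, f(3.6) = -101.912, f(3.9) = -127.538, f(4.2) = -157.376, f(4.5) = -191.75.
Sum = Δu · [f(3.3) + f(3.6) + f(3.9) + f(4.2) + f(4.5)].
Sum = -197.625.

-197.625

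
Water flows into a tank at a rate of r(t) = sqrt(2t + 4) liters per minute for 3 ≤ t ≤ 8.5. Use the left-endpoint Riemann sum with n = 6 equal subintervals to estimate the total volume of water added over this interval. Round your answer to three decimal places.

20.879

Δt = (8.5 − 3)/6 = 11/12.
Left endpoints: 3, 47/12, 29/6, 5.75, 20/3, 91/12.
r(3) ≈ 3.162, r(47/12) ≈ 3.440, r(29/6) ≈ 3.697, r(5.75) ≈ 3.937, r(20/3) ≈ 4.163, r(91/12) ≈ 4.378.
Sum = Δt · [r(3) + r(47/12) + r(29/6) + ...].
Sum ≈ 20.879.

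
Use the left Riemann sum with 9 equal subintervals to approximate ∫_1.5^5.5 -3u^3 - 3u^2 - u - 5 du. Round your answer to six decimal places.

-755.820988

Δu = (5.5 − 1.5)/9 = 4/9.
Left endpoints: 1.5, 35/18, 43/18, 17/6, 59/18, 67/18, 25/6, 83/18, 91/18.
f(1.5) = -23.375, f(35/18) = -78425/1944, f(43/18) = -127153/1944, f(17/6) = -7211/72, f(59/18) = -284129/1944, f(67/18) = -398521/1944, f(25/6) = -20035/72, f(83/18) = -714473/1944, f(91/18) = -922177/1944.
Sum = Δu · [f(1.5) + f(35/18) + f(43/18) + ...].
Sum ≈ -755.820988.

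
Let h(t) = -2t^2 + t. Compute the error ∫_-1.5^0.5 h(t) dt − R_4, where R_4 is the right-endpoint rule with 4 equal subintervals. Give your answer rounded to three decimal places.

Exact integral: ∫_-1.5^0.5 h(t) dt ≈ -3.33333.
R_4 = -2.
Error ≈ -3.33333 − (-2) ≈ -1.333.

-1.333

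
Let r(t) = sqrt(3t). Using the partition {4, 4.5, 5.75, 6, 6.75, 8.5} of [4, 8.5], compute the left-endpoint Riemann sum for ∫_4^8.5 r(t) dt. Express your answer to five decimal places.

18.42015

Subinterval widths: 0.5, 1.25, 0.25, 0.75, 1.75.
Left endpoints: 4, 4.5, 5.75, 6, 6.75.
r(4) ≈ 3.46410, r(4.5) ≈ 3.67423, r(5.75) ≈ 4.15331, r(6) ≈ 4.24264, r(6.75) ≈ 4.50000.
Sum = Σ Δt_i · r(t_i).
Sum ≈ 18.42015.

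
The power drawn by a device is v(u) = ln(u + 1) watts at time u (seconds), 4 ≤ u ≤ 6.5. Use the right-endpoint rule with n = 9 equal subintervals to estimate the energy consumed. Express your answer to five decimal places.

Δu = (6.5 − 4)/9 = 5/18.
Right endpoints: 77/18, 41/9, 29/6, 46/9, 97/18, 17/3, 107/18, 56/9, 6.5.
v(77/18) ≈ 1.66351, v(41/9) ≈ 1.71480, v(29/6) ≈ 1.76359, v(46/9) ≈ 1.81011, v(97/18) ≈ 1.85456, v(17/3) ≈ 1.89712, v(107/18) ≈ 1.93794, v(56/9) ≈ 1.97716, v(6.5) ≈ 2.01490.
Sum = Δu · [v(77/18) + v(41/9) + v(29/6) + ...].
Sum ≈ 4.62047.

4.62047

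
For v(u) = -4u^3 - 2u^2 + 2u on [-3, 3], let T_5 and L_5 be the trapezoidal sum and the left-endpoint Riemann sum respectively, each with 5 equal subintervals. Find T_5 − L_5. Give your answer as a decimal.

-122.4

T_5 = -38.88.
L_5 = 83.52.
T_5 − L_5 = -122.4.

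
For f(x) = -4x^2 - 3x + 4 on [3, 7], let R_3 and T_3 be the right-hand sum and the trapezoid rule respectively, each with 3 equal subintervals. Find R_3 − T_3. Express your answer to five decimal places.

R_3 ≈ -584.7407407.
T_3 ≈ -470.0740741.
R_3 − T_3 ≈ -114.66667.

-114.66667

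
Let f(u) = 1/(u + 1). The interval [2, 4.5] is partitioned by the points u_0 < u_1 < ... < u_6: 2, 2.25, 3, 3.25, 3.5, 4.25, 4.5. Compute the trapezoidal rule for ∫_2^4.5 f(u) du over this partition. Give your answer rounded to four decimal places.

Subinterval widths: 0.25, 0.75, 0.25, 0.25, 0.75, 0.25.
f(2) = 1/3, f(2.25) = 4/13, f(3) = 0.25, f(3.25) = 4/17, f(3.5) = 2/9, f(4.25) = 4/21, f(4.5) = 2/11.
On each subinterval the trapezoid contributes (Δu_i/2)·[f(u_{i-1}) + f(u_i)].
Sum ≈ 0.6084.

0.6084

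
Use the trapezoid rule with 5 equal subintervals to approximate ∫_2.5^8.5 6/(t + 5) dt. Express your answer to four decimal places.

Δt = (8.5 − 2.5)/5 = 1.2.
f(2.5) = 0.8, f(3.7) = 20/29, f(4.9) = 20/33, f(6.1) = 20/37, f(7.3) = 20/41, f(8.5) = 4/9.
T_5 = (Δt/2)·[f(t_0) + 2f(t_1) + ... + 2f(t_{4}) + f(t_5)].
Sum ≈ 3.5355.

3.5355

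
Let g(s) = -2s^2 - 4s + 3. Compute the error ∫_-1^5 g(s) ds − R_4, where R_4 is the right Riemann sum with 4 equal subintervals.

58.5

Exact integral: ∫_-1^5 g(s) ds = -114.
R_4 = -172.5.
Error = -114 − (-172.5) = 58.5.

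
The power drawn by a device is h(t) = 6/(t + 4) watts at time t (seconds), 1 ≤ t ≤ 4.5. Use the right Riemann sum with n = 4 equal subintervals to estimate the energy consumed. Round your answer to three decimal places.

2.978

Δt = (4.5 − 1)/4 = 0.875.
Right endpoints: 1.875, 2.75, 3.625, 4.5.
h(1.875) = 48/47, h(2.75) = 8/9, h(3.625) = 48/61, h(4.5) = 12/17.
Sum = Δt · [h(1.875) + h(2.75) + h(3.625) + h(4.5)].
Sum ≈ 2.978.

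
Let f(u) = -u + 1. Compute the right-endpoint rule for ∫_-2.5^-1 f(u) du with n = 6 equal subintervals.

3.9375

Δu = (-1 − (-2.5))/6 = 0.25.
Right endpoints: -2.25, -2, -1.75, -1.5, -1.25, -1.
f(-2.25) = 3.25, f(-2) = 3, f(-1.75) = 2.75, f(-1.5) = 2.5, f(-1.25) = 2.25, f(-1) = 2.
Sum = Δu · [f(-2.25) + f(-2) + f(-1.75) + ...].
Sum = 3.9375.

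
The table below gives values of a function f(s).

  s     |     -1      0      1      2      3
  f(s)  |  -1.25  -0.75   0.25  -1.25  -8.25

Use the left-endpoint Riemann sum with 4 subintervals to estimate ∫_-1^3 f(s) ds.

Δs = 1.
Sum = 1·[(-1.25) + (-0.75) + 0.25 + (-1.25)] = -3.

-3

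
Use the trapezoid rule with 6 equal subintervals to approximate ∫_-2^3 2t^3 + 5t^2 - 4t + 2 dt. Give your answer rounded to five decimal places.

95.46296

Δt = (3 − (-2))/6 = 5/6.
f(-2) = 14, f(-7/6) = 278/27, f(-1/3) = 103/27, f(0.5) = 1.5, f(4/3) = 278/27, f(13/6) = 1003/27, f(3) = 89.
T_6 = (Δt/2)·[f(t_0) + 2f(t_1) + ... + 2f(t_{5}) + f(t_6)].
Sum ≈ 95.46296.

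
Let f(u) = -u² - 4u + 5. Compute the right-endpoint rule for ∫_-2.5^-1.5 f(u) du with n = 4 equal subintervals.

8.90625

Δu = (-1.5 − (-2.5))/4 = 0.25.
Right endpoints: -2.25, -2, -1.75, -1.5.
f(-2.25) = 8.9375, f(-2) = 9, f(-1.75) = 8.9375, f(-1.5) = 8.75.
Sum = Δu · [f(-2.25) + f(-2) + f(-1.75) + f(-1.5)].
Sum = 8.90625.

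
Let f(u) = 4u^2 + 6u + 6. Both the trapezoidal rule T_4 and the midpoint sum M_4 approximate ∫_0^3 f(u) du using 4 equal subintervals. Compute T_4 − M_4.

T_4 = 82.125.
M_4 = 80.4375.
T_4 − M_4 = 1.6875.

1.6875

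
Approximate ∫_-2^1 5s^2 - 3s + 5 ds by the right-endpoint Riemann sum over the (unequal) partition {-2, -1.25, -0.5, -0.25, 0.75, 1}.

Subinterval widths: 0.75, 0.75, 0.25, 1, 0.25.
Right endpoints: -1.25, -0.5, -0.25, 0.75, 1.
f(-1.25) = 16.5625, f(-0.5) = 7.75, f(-0.25) = 6.0625, f(0.75) = 5.5625, f(1) = 7.
Sum = Σ Δs_i · f(s_i).
Sum = 27.0625.

27.0625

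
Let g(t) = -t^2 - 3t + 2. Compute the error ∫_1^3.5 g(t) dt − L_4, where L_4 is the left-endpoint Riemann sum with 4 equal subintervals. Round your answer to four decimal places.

Exact integral: ∫_1^3.5 g(t) dt ≈ -25.833333.
L_4 = -20.13671875.
Error ≈ -25.833333 − (-20.13671875) ≈ -5.6966.

-5.6966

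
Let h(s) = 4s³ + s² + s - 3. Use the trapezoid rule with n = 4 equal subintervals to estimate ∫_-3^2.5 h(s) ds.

Δs = (2.5 − (-3))/4 = 1.375.
h(-3) = -105, h(-1.625) = -19.1484375, h(-0.25) = -3.25, h(1.125) = 5.0859375, h(2.5) = 68.25.
T_4 = (Δs/2)·[h(s_0) + 2h(s_1) + 2h(s_2) + 2h(s_3) + h(s_4)].
Sum = -49.0703125.

-49.0703125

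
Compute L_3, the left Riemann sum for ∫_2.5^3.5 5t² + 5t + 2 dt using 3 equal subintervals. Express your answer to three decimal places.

Δt = (3.5 − 2.5)/3 = 1/3.
Left endpoints: 2.5, 17/6, 19/6.
f(2.5) = 45.75, f(17/6) = 2027/36, f(19/6) = 2447/36.
Sum = Δt · [f(2.5) + f(17/6) + f(19/6)].
Sum ≈ 56.676.

56.676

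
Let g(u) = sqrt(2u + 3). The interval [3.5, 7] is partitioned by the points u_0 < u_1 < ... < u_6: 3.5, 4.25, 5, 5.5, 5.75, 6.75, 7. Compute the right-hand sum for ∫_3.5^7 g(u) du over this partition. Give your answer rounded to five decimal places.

Subinterval widths: 0.75, 0.75, 0.5, 0.25, 1, 0.25.
Right endpoints: 4.25, 5, 5.5, 5.75, 6.75, 7.
g(4.25) ≈ 3.39116, g(5) ≈ 3.60555, g(5.5) ≈ 3.74166, g(5.75) ≈ 3.80789, g(6.75) ≈ 4.06202, g(7) ≈ 4.12311.
Sum = Σ Δu_i · g(u_i).
Sum ≈ 13.16313.

13.16313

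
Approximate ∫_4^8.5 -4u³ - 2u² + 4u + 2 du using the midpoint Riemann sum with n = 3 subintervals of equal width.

-5144.34375

Δu = (8.5 − 4)/3 = 1.5.
Midpoints: 4.75, 6.25, 7.75.
f(4.75) = -452.8125, f(6.25) = -1027.6875, f(7.75) = -1949.0625.
Sum = Δu · [f(4.75) + f(6.25) + f(7.75)].
Sum = -5144.34375.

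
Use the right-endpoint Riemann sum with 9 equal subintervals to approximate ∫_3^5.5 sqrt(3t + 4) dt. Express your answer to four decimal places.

10.3376

Δt = (5.5 − 3)/9 = 5/18.
Right endpoints: 59/18, 32/9, 23/6, 37/9, 79/18, 14/3, 89/18, 47/9, 5.5.
f(59/18) ≈ 3.7193, f(32/9) ≈ 3.8297, f(23/6) ≈ 3.9370, f(37/9) ≈ 4.0415, f(79/18) ≈ 4.1433, f(14/3) ≈ 4.2426, f(89/18) ≈ 4.3397, f(47/9) ≈ 4.4347, f(5.5) ≈ 4.5277.
Sum = Δt · [f(59/18) + f(32/9) + f(23/6) + ...].
Sum ≈ 10.3376.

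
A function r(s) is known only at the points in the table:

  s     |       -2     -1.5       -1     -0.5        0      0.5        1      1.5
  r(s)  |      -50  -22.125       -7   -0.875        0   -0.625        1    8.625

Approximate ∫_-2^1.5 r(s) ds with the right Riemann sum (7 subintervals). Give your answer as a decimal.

Δs = 0.5.
Sum = 0.5·[(-22.125) + (-7) + (-0.875) + 0 + (-0.625) + 1 + 8.625] = -10.5.

-10.5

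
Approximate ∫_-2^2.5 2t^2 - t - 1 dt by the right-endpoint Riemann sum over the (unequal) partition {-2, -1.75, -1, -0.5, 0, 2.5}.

Subinterval widths: 0.25, 0.75, 0.5, 0.5, 2.5.
Right endpoints: -1.75, -1, -0.5, 0, 2.5.
f(-1.75) = 6.875, f(-1) = 2, f(-0.5) = 0, f(0) = -1, f(2.5) = 9.
Sum = Σ Δt_i · f(t_i).
Sum = 25.21875.

25.21875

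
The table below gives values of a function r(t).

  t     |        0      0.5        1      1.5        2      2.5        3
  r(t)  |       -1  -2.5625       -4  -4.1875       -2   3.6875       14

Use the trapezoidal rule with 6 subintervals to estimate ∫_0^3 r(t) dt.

Δt = 0.5.
T_6 = (0.5/2)·[(-1) + 2·(-2.5625) + 2·(-4) + 2·(-4.1875) + 2·(-2) + 2·3.6875 + 14] = -1.28125.

-1.28125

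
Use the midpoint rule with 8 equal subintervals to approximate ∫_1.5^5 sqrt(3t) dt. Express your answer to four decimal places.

Δt = (5 − 1.5)/8 = 0.4375.
Midpoints: 1.71875, 2.15625, 2.59375, 3.03125, 3.46875, 3.90625, 4.34375, 4.78125.
f(1.71875) ≈ 2.2707, f(2.15625) ≈ 2.5434, f(2.59375) ≈ 2.7895, f(3.03125) ≈ 3.0156, f(3.46875) ≈ 3.2259, f(3.90625) ≈ 3.4233, f(4.34375) ≈ 3.6099, f(4.78125) ≈ 3.7873.
Sum = Δt · [f(1.71875) + f(2.15625) + f(2.59375) + ...].
Sum ≈ 10.7912.

10.7912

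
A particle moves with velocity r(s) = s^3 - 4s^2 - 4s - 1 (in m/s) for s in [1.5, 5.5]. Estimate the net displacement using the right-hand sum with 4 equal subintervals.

-28

Δs = (5.5 − 1.5)/4 = 1.
Right endpoints: 2.5, 3.5, 4.5, 5.5.
r(2.5) = -20.375, r(3.5) = -21.125, r(4.5) = -8.875, r(5.5) = 22.375.
Sum = Δs · [r(2.5) + r(3.5) + r(4.5) + r(5.5)].
Sum = -28.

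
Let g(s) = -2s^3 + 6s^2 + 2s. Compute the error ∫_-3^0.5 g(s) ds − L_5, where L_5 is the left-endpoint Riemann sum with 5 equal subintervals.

-38.77125

Exact integral: ∫_-3^0.5 g(s) ds = 85.96875.
L_5 = 124.74.
Error = 85.96875 − 124.74 = -38.77125.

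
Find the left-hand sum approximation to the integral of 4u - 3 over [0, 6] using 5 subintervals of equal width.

Δu = (6 − 0)/5 = 1.2.
Left endpoints: 0, 1.2, 2.4, 3.6, 4.8.
f(0) = -3, f(1.2) = 1.8, f(2.4) = 6.6, f(3.6) = 11.4, f(4.8) = 16.2.
Sum = Δu · [f(0) + f(1.2) + f(2.4) + f(3.6) + f(4.8)].
Sum = 39.6.

39.6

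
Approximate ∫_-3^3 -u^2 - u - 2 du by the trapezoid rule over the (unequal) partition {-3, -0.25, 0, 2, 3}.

Subinterval widths: 2.75, 0.25, 2, 1.
f(-3) = -8, f(-0.25) = -1.8125, f(0) = -2, f(2) = -8, f(3) = -14.
On each subinterval the trapezoid contributes (Δu_i/2)·[f(u_{i-1}) + f(u_i)].
Sum = -34.96875.

-34.96875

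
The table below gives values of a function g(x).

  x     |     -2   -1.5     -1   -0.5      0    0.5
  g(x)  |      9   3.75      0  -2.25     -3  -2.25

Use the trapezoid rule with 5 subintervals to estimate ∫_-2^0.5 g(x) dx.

Δx = 0.5.
T_5 = (0.5/2)·[9 + 2·3.75 + 2·0 + 2·(-2.25) + 2·(-3) + (-2.25)] = 0.9375.

0.9375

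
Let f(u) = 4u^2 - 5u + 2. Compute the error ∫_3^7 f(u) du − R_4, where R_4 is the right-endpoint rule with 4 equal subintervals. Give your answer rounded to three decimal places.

Exact integral: ∫_3^7 f(u) du ≈ 329.33333.
R_4 = 402.
Error ≈ 329.33333 − 402 ≈ -72.667.

-72.667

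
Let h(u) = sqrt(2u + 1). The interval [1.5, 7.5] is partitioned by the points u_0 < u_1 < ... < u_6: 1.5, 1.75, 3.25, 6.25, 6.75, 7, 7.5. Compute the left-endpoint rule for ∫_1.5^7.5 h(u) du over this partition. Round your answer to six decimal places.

16.623399

Subinterval widths: 0.25, 1.5, 3, 0.5, 0.25, 0.5.
Left endpoints: 1.5, 1.75, 3.25, 6.25, 6.75, 7.
h(1.5) ≈ 2.000000, h(1.75) ≈ 2.121320, h(3.25) ≈ 2.738613, h(6.25) ≈ 3.674235, h(6.75) ≈ 3.807887, h(7) ≈ 3.872983.
Sum = Σ Δu_i · h(u_i).
Sum ≈ 16.623399.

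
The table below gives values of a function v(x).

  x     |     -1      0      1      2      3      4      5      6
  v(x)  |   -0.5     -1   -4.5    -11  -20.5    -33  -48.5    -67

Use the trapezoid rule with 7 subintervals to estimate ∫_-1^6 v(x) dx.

Δx = 1.
T_7 = (1/2)·[(-0.5) + 2·(-1) + 2·(-4.5) + 2·(-11) + 2·(-20.5) + 2·(-33) + 2·(-48.5) + (-67)] = -152.25.

-152.25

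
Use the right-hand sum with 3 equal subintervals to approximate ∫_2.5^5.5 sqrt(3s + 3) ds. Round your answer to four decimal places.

12.1521

Δs = (5.5 − 2.5)/3 = 1.
Right endpoints: 3.5, 4.5, 5.5.
f(3.5) ≈ 3.6742, f(4.5) ≈ 4.0620, f(5.5) ≈ 4.4159.
Sum = Δs · [f(3.5) + f(4.5) + f(5.5)].
Sum ≈ 12.1521.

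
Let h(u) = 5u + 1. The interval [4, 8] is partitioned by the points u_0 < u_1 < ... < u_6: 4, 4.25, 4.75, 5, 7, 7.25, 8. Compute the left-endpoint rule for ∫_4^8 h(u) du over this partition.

111.5

Subinterval widths: 0.25, 0.5, 0.25, 2, 0.25, 0.75.
Left endpoints: 4, 4.25, 4.75, 5, 7, 7.25.
h(4) = 21, h(4.25) = 22.25, h(4.75) = 24.75, h(5) = 26, h(7) = 36, h(7.25) = 37.25.
Sum = Σ Δu_i · h(u_i).
Sum = 111.5.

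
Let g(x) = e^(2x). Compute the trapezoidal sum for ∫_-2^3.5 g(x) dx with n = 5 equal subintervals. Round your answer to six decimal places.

Δx = (3.5 − (-2))/5 = 1.1.
g(-2) ≈ 0.018316, g(-0.9) ≈ 0.165299, g(0.2) ≈ 1.491825, g(1.3) ≈ 13.463738, g(2.4) ≈ 121.510418, g(3.5) ≈ 1096.633158.
T_5 = (Δx/2)·[g(x_0) + 2g(x_1) + ... + 2g(x_{4}) + g(x_5)].
Sum ≈ 753.452718.

753.452718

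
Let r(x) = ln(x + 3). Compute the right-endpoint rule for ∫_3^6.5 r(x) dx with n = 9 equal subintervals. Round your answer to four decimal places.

7.2253

Δx = (6.5 − 3)/9 = 7/18.
Right endpoints: 61/18, 34/9, 25/6, 41/9, 89/18, 16/3, 103/18, 55/9, 6.5.
r(61/18) ≈ 1.8546, r(34/9) ≈ 1.9136, r(25/6) ≈ 1.9694, r(41/9) ≈ 2.0223, r(89/18) ≈ 2.0725, r(16/3) ≈ 2.1203, r(103/18) ≈ 2.1659, r(55/9) ≈ 2.2095, r(6.5) ≈ 2.2513.
Sum = Δx · [r(61/18) + r(34/9) + r(25/6) + ...].
Sum ≈ 7.2253.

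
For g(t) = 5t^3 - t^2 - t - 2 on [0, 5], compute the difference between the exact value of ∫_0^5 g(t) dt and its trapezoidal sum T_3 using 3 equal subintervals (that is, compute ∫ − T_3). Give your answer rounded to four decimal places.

Exact integral: ∫_0^5 g(t) dt ≈ 717.083333.
T_3 ≈ 801.574074.
Error ≈ 717.083333 − 801.574074 ≈ -84.4907.

-84.4907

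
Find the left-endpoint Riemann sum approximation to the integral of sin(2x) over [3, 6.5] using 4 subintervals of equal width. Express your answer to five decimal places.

-0.28680

Δx = (6.5 − 3)/4 = 0.875.
Left endpoints: 3, 3.875, 4.75, 5.625.
f(3) ≈ -0.27942, f(3.875) ≈ 0.99460, f(4.75) ≈ -0.07515, f(5.625) ≈ -0.96781.
Sum = Δx · [f(3) + f(3.875) + f(4.75) + f(5.625)].
Sum ≈ -0.28680.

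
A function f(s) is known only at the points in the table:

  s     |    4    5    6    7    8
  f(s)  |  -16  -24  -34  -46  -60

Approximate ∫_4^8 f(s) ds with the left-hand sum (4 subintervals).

Δs = 1.
Sum = 1·[(-16) + (-24) + (-34) + (-46)] = -120.

-120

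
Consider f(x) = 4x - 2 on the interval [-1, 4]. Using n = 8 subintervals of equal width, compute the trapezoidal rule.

Δx = (4 − (-1))/8 = 0.625.
f(-1) = -6, f(-0.375) = -3.5, f(0.25) = -1, f(0.875) = 1.5, f(1.5) = 4, f(2.125) = 6.5, f(2.75) = 9, f(3.375) = 11.5, f(4) = 14.
T_8 = (Δx/2)·[f(x_0) + 2f(x_1) + ... + 2f(x_{7}) + f(x_8)].
Sum = 20.

20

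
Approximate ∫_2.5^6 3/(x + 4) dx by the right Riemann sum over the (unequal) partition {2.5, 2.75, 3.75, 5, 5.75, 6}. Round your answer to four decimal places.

Subinterval widths: 0.25, 1, 1.25, 0.75, 0.25.
Right endpoints: 2.75, 3.75, 5, 5.75, 6.
f(2.75) = 4/9, f(3.75) = 12/31, f(5) = 1/3, f(5.75) = 4/13, f(6) = 0.3.
Sum = Σ Δx_i · f(x_i).
Sum ≈ 1.2206.

1.2206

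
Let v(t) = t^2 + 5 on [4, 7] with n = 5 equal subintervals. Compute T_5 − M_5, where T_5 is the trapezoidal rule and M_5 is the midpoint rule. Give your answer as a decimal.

T_5 = 108.18.
M_5 = 107.91.
T_5 − M_5 = 0.27.

0.27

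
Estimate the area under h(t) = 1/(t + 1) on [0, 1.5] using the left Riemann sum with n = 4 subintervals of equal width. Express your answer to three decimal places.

1.038

Δt = (1.5 − 0)/4 = 0.375.
Left endpoints: 0, 0.375, 0.75, 1.125.
h(0) = 1, h(0.375) = 8/11, h(0.75) = 4/7, h(1.125) = 8/17.
Sum = Δt · [h(0) + h(0.375) + h(0.75) + h(1.125)].
Sum ≈ 1.038.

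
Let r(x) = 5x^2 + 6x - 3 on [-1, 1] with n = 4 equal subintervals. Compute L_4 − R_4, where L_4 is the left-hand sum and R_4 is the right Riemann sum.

-6

L_4 = -5.25.
R_4 = 0.75.
L_4 − R_4 = -6.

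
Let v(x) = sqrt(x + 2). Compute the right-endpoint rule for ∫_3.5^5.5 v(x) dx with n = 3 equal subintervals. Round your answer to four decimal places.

5.2240

Δx = (5.5 − 3.5)/3 = 2/3.
Right endpoints: 25/6, 29/6, 5.5.
v(25/6) ≈ 2.4833, v(29/6) ≈ 2.6141, v(5.5) ≈ 2.7386.
Sum = Δx · [v(25/6) + v(29/6) + v(5.5)].
Sum ≈ 5.2240.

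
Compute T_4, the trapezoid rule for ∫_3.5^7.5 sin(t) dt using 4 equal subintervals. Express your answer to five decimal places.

-1.17434

Δt = (7.5 − 3.5)/4 = 1.
f(3.5) ≈ -0.35078, f(4.5) ≈ -0.97753, f(5.5) ≈ -0.70554, f(6.5) ≈ 0.21512, f(7.5) ≈ 0.93800.
T_4 = (Δt/2)·[f(t_0) + 2f(t_1) + 2f(t_2) + 2f(t_3) + f(t_4)].
Sum ≈ -1.17434.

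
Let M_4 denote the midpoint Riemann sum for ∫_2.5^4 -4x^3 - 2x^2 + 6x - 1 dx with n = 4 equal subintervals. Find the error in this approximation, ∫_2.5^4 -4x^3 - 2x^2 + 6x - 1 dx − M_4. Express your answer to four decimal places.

Exact integral: ∫_2.5^4 f(x) dx = -221.4375.
M_4 ≈ -220.716797.
Error ≈ -221.4375 − (-220.716797) ≈ -0.7207.

-0.7207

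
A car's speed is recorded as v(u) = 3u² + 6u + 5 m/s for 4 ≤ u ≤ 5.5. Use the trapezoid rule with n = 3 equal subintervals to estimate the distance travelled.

152.8125

Δu = (5.5 − 4)/3 = 0.5.
v(4) = 77, v(4.5) = 92.75, v(5) = 110, v(5.5) = 128.75.
T_3 = (Δu/2)·[v(u_0) + 2v(u_1) + 2v(u_2) + v(u_3)].
Sum = 152.8125.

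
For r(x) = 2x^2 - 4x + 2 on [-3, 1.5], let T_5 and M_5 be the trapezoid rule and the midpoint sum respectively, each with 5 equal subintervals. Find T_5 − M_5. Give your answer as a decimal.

1.8225

T_5 = 43.965.
M_5 = 42.1425.
T_5 − M_5 = 1.8225.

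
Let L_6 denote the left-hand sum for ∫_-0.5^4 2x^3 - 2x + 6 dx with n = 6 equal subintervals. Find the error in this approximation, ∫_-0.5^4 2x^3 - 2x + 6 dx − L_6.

40.2890625

Exact integral: ∫_-0.5^4 f(x) dx = 139.21875.
L_6 = 98.9296875.
Error = 139.21875 − 98.9296875 = 40.2890625.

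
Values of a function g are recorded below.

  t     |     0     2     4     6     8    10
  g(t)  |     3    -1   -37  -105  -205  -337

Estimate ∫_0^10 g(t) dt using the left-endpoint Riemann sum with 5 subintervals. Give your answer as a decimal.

-690

Δt = 2.
Sum = 2·[3 + (-1) + (-37) + (-105) + (-205)] = -690.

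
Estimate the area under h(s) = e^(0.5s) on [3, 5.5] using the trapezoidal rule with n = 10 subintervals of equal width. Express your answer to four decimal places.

Δs = (5.5 − 3)/10 = 0.25.
h(3) ≈ 4.4817, h(3.25) ≈ 5.0784, h(3.5) ≈ 5.7546, h(3.75) ≈ 6.5208, h(4) ≈ 7.3891, h(4.25) ≈ 8.3729, h(4.5) ≈ 9.4877, h(4.75) ≈ 10.7510, h(5) ≈ 12.1825, h(5.25) ≈ 13.8046, h(5.5) ≈ 15.6426.
T_10 = (Δs/2)·[h(s_0) + 2h(s_1) + ... + 2h(s_{9}) + h(s_10)].
Sum ≈ 22.3509.

22.3509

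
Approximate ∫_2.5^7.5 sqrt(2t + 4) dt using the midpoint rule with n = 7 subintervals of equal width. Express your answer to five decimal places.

Δt = (7.5 − 2.5)/7 = 5/7.
Midpoints: 20/7, 25/7, 30/7, 5, 40/7, 45/7, 50/7.
f(20/7) ≈ 3.11677, f(25/7) ≈ 3.33809, f(30/7) ≈ 3.54562, f(5) ≈ 3.74166, f(40/7) ≈ 3.92792, f(45/7) ≈ 4.10575, f(50/7) ≈ 4.27618.
Sum = Δt · [f(20/7) + f(25/7) + f(30/7) + ...].
Sum ≈ 18.60857.

18.60857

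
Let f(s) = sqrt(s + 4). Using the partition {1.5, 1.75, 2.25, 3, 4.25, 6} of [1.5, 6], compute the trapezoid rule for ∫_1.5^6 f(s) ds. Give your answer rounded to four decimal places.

12.4760

Subinterval widths: 0.25, 0.5, 0.75, 1.25, 1.75.
f(1.5) ≈ 2.3452, f(1.75) ≈ 2.3979, f(2.25) ≈ 2.5000, f(3) ≈ 2.6458, f(4.25) ≈ 2.8723, f(6) ≈ 3.1623.
On each subinterval the trapezoid contributes (Δs_i/2)·[f(s_{i-1}) + f(s_i)].
Sum ≈ 12.4760.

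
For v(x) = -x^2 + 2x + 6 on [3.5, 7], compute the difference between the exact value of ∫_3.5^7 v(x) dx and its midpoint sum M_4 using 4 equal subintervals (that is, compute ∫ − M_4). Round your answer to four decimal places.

-0.2233

Exact integral: ∫_3.5^7 v(x) dx ≈ -42.291667.
M_4 ≈ -42.068359.
Error ≈ -42.291667 − (-42.068359) ≈ -0.2233.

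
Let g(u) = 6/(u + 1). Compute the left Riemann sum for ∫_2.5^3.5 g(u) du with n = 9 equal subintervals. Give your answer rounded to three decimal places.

Δu = (3.5 − 2.5)/9 = 1/9.
Left endpoints: 2.5, 47/18, 49/18, 17/6, 53/18, 55/18, 19/6, 59/18, 61/18.
g(2.5) = 12/7, g(47/18) = 108/65, g(49/18) = 108/67, g(17/6) = 36/23, g(53/18) = 108/71, g(55/18) = 108/73, g(19/6) = 1.44, g(59/18) = 108/77, g(61/18) = 108/79.
Sum = Δu · [g(2.5) + g(47/18) + g(49/18) + ...].
Sum ≈ 1.529.

1.529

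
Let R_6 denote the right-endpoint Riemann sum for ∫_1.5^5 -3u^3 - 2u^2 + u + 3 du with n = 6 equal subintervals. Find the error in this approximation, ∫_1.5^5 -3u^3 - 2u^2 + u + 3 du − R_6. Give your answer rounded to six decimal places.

Exact integral: ∫_1.5^5 f(u) du ≈ -524.16145833.
R_6 ≈ -649.03631366.
Error ≈ -524.16145833 − (-649.03631366) ≈ 124.874855.

124.874855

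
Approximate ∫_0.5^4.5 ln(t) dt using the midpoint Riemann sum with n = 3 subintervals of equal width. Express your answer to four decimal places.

3.2189

Δt = (4.5 − 0.5)/3 = 4/3.
Midpoints: 7/6, 2.5, 23/6.
f(7/6) ≈ 0.1542, f(2.5) ≈ 0.9163, f(23/6) ≈ 1.3437.
Sum = Δt · [f(7/6) + f(2.5) + f(23/6)].
Sum ≈ 3.2189.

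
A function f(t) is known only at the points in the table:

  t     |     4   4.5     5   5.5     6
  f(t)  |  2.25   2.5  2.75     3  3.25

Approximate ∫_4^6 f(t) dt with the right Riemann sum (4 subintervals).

Δt = 0.5.
Sum = 0.5·[2.5 + 2.75 + 3 + 3.25] = 5.75.

5.75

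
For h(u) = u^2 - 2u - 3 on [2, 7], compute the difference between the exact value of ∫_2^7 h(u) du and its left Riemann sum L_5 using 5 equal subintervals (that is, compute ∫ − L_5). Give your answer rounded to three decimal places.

16.667

Exact integral: ∫_2^7 h(u) du ≈ 51.66667.
L_5 = 35.
Error ≈ 51.66667 − 35 ≈ 16.667.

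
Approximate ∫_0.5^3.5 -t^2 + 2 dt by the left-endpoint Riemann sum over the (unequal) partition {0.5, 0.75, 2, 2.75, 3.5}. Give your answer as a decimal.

-3.4375

Subinterval widths: 0.25, 1.25, 0.75, 0.75.
Left endpoints: 0.5, 0.75, 2, 2.75.
f(0.5) = 1.75, f(0.75) = 1.4375, f(2) = -2, f(2.75) = -5.5625.
Sum = Σ Δt_i · f(t_i).
Sum = -3.4375.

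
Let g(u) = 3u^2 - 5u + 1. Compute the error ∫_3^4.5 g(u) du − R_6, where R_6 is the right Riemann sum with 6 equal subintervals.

-3.328125

Exact integral: ∫_3^4.5 g(u) du = 37.5.
R_6 = 40.828125.
Error = 37.5 − 40.828125 = -3.328125.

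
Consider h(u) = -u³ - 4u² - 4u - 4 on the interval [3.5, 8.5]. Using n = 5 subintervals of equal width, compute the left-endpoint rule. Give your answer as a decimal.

-1771.875

Δu = (8.5 − 3.5)/5 = 1.
Left endpoints: 3.5, 4.5, 5.5, 6.5, 7.5.
h(3.5) = -109.875, h(4.5) = -194.125, h(5.5) = -313.375, h(6.5) = -473.625, h(7.5) = -680.875.
Sum = Δu · [h(3.5) + h(4.5) + h(5.5) + h(6.5) + h(7.5)].
Sum = -1771.875.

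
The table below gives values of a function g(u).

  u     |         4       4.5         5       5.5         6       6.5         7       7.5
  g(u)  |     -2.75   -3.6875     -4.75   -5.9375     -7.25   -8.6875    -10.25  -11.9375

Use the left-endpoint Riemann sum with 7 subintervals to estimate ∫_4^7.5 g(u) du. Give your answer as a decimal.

Δu = 0.5.
Sum = 0.5·[(-2.75) + (-3.6875) + (-4.75) + (-5.9375) + (-7.25) + (-8.6875) + (-10.25)] = -21.65625.

-21.65625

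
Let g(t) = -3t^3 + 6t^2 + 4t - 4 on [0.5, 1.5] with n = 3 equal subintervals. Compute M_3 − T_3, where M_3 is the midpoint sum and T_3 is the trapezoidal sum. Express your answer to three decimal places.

M_3 ≈ 2.77778.
T_3 ≈ 2.69444.
M_3 − T_3 ≈ 0.083.

0.083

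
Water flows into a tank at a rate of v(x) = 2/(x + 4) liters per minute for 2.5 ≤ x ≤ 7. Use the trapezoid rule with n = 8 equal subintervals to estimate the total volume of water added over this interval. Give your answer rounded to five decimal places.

1.05300

Δx = (7 − 2.5)/8 = 0.5625.
v(2.5) = 4/13, v(3.0625) = 32/113, v(3.625) = 16/61, v(4.1875) = 32/131, v(4.75) = 8/35, v(5.3125) = 32/149, v(5.875) = 16/79, v(6.4375) = 32/167, v(7) = 2/11.
T_8 = (Δx/2)·[v(x_0) + 2v(x_1) + ... + 2v(x_{7}) + v(x_8)].
Sum ≈ 1.05300.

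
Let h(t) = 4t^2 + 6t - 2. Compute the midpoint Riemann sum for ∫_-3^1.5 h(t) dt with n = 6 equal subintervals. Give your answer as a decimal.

10.40625

Δt = (1.5 − (-3))/6 = 0.75.
Midpoints: -2.625, -1.875, -1.125, -0.375, 0.375, 1.125.
h(-2.625) = 9.8125, h(-1.875) = 0.8125, h(-1.125) = -3.6875, h(-0.375) = -3.6875, h(0.375) = 0.8125, h(1.125) = 9.8125.
Sum = Δt · [h(-2.625) + h(-1.875) + h(-1.125) + ...].
Sum = 10.40625.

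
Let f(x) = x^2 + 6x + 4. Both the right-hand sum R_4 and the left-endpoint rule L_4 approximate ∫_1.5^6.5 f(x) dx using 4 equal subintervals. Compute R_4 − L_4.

R_4 = 275.46875.
L_4 = 187.96875.
R_4 − L_4 = 87.5.

87.5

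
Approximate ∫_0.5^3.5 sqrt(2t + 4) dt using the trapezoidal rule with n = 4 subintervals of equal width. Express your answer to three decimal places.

8.427

Δt = (3.5 − 0.5)/4 = 0.75.
f(0.5) ≈ 2.236, f(1.25) ≈ 2.550, f(2) ≈ 2.828, f(2.75) ≈ 3.082, f(3.5) ≈ 3.317.
T_4 = (Δt/2)·[f(t_0) + 2f(t_1) + 2f(t_2) + 2f(t_3) + f(t_4)].
Sum ≈ 8.427.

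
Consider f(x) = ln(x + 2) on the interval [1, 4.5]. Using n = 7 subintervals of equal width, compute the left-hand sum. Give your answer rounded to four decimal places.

5.1738

Δx = (4.5 − 1)/7 = 0.5.
Left endpoints: 1, 1.5, 2, 2.5, 3, 3.5, 4.
f(1) ≈ 1.0986, f(1.5) ≈ 1.2528, f(2) ≈ 1.3863, f(2.5) ≈ 1.5041, f(3) ≈ 1.6094, f(3.5) ≈ 1.7047, f(4) ≈ 1.7918.
Sum = Δx · [f(1) + f(1.5) + f(2) + ...].
Sum ≈ 5.1738.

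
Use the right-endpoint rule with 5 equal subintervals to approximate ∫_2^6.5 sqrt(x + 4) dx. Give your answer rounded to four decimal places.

Δx = (6.5 − 2)/5 = 0.9.
Right endpoints: 2.9, 3.8, 4.7, 5.6, 6.5.
f(2.9) ≈ 2.6268, f(3.8) ≈ 2.7928, f(4.7) ≈ 2.9496, f(5.6) ≈ 3.0984, f(6.5) ≈ 3.2404.
Sum = Δx · [f(2.9) + f(3.8) + f(4.7) + f(5.6) + f(6.5)].
Sum ≈ 13.2372.

13.2372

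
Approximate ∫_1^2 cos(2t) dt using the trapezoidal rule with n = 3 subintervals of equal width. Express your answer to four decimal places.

-0.8020

Δt = (2 − 1)/3 = 1/3.
f(1) ≈ -0.4161, f(4/3) ≈ -0.8893, f(5/3) ≈ -0.9817, f(2) ≈ -0.6536.
T_3 = (Δt/2)·[f(t_0) + 2f(t_1) + 2f(t_2) + f(t_3)].
Sum ≈ -0.8020.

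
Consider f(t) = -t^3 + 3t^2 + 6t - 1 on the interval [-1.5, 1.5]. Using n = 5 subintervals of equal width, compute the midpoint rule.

3.48

Δt = (1.5 − (-1.5))/5 = 0.6.
Midpoints: -1.2, -0.6, 0, 0.6, 1.2.
f(-1.2) = -2.152, f(-0.6) = -3.304, f(0) = -1, f(0.6) = 3.464, f(1.2) = 8.792.
Sum = Δt · [f(-1.2) + f(-0.6) + f(0) + f(0.6) + f(1.2)].
Sum = 3.48.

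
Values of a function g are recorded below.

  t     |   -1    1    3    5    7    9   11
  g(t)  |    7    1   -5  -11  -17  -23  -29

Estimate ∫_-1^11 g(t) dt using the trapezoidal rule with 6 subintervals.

-132

Δt = 2.
T_6 = (2/2)·[7 + 2·1 + 2·(-5) + 2·(-11) + 2·(-17) + 2·(-23) + (-29)] = -132.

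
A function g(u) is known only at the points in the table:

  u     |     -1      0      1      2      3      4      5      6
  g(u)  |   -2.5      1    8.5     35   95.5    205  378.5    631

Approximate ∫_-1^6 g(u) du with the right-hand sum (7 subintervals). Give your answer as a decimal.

1354.5

Δu = 1.
Sum = 1·[1 + 8.5 + 35 + 95.5 + 205 + 378.5 + 631] = 1354.5.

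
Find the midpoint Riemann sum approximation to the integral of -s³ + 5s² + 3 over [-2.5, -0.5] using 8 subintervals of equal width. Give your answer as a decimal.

Δs = (-0.5 − (-2.5))/8 = 0.25.
Midpoints: -2.375, -2.125, -1.875, -1.625, -1.375, -1.125, -0.875, -0.625.
f(-2.375) = 22835/512, f(-2.125) = 18009/512, f(-1.875) = 13911/512, f(-1.625) = 10493/512, f(-1.375) = 7707/512, f(-1.125) = 5505/512, f(-0.875) = 3839/512, f(-0.625) = 2661/512.
Sum = Δs · [f(-2.375) + f(-2.125) + f(-1.875) + ...].
Sum = 41.484375.

41.484375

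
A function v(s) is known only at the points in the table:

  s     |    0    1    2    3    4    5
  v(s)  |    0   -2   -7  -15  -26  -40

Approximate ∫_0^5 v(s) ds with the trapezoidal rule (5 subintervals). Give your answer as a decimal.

Δs = 1.
T_5 = (1/2)·[0 + 2·(-2) + 2·(-7) + 2·(-15) + 2·(-26) + (-40)] = -70.

-70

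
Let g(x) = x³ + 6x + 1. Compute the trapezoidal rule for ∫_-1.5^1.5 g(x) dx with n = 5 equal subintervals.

Δx = (1.5 − (-1.5))/5 = 0.6.
g(-1.5) = -11.375, g(-0.9) = -5.129, g(-0.3) = -0.827, g(0.3) = 2.827, g(0.9) = 7.129, g(1.5) = 13.375.
T_5 = (Δx/2)·[g(x_0) + 2g(x_1) + ... + 2g(x_{4}) + g(x_5)].
Sum = 3.

3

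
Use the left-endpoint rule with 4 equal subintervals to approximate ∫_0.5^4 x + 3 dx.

Δx = (4 − 0.5)/4 = 0.875.
Left endpoints: 0.5, 1.375, 2.25, 3.125.
f(0.5) = 3.5, f(1.375) = 4.375, f(2.25) = 5.25, f(3.125) = 6.125.
Sum = Δx · [f(0.5) + f(1.375) + f(2.25) + f(3.125)].
Sum = 16.84375.

16.84375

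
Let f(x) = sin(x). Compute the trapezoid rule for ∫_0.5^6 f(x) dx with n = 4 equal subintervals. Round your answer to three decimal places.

Δx = (6 − 0.5)/4 = 1.375.
f(0.5) ≈ 0.479, f(1.875) ≈ 0.954, f(3.25) ≈ -0.108, f(4.625) ≈ -0.996, f(6) ≈ -0.279.
T_4 = (Δx/2)·[f(x_0) + 2f(x_1) + 2f(x_2) + 2f(x_3) + f(x_4)].
Sum ≈ -0.069.

-0.069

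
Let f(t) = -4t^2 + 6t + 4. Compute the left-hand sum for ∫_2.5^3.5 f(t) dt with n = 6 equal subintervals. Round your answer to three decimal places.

Δt = (3.5 − 2.5)/6 = 1/6.
Left endpoints: 2.5, 8/3, 17/6, 3, 19/6, 10/3.
f(2.5) = -6, f(8/3) = -76/9, f(17/6) = -100/9, f(3) = -14, f(19/6) = -154/9, f(10/3) = -184/9.
Sum = Δt · [f(2.5) + f(8/3) + f(17/6) + ...].
Sum ≈ -12.852.

-12.852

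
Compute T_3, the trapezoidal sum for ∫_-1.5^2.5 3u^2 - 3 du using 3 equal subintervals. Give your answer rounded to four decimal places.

10.5556

Δu = (2.5 − (-1.5))/3 = 4/3.
f(-1.5) = 3.75, f(-1/6) = -35/12, f(7/6) = 13/12, f(2.5) = 15.75.
T_3 = (Δu/2)·[f(u_0) + 2f(u_1) + 2f(u_2) + f(u_3)].
Sum ≈ 10.5556.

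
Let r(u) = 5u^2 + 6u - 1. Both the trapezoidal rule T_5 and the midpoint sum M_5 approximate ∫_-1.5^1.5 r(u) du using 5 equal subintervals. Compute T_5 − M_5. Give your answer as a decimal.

1.35

T_5 = 9.15.
M_5 = 7.8.
T_5 − M_5 = 1.35.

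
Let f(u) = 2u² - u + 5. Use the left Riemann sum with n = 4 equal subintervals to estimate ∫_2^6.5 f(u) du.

142.5234375

Δu = (6.5 − 2)/4 = 1.125.
Left endpoints: 2, 3.125, 4.25, 5.375.
f(2) = 11, f(3.125) = 21.40625, f(4.25) = 36.875, f(5.375) = 57.40625.
Sum = Δu · [f(2) + f(3.125) + f(4.25) + f(5.375)].
Sum = 142.5234375.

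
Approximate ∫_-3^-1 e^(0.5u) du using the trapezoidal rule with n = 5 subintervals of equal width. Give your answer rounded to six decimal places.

0.769355

Δu = (-1 − (-3))/5 = 0.4.
f(-3) ≈ 0.223130, f(-2.6) ≈ 0.272532, f(-2.2) ≈ 0.332871, f(-1.8) ≈ 0.406570, f(-1.4) ≈ 0.496585, f(-1) ≈ 0.606531.
T_5 = (Δu/2)·[f(u_0) + 2f(u_1) + ... + 2f(u_{4}) + f(u_5)].
Sum ≈ 0.769355.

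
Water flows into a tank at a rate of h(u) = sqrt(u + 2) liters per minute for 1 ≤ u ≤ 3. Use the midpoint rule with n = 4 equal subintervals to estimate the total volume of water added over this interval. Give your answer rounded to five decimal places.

3.99013

Δu = (3 − 1)/4 = 0.5.
Midpoints: 1.25, 1.75, 2.25, 2.75.
h(1.25) ≈ 1.80278, h(1.75) ≈ 1.93649, h(2.25) ≈ 2.06155, h(2.75) ≈ 2.17945.
Sum = Δu · [h(1.25) + h(1.75) + h(2.25) + h(2.75)].
Sum ≈ 3.99013.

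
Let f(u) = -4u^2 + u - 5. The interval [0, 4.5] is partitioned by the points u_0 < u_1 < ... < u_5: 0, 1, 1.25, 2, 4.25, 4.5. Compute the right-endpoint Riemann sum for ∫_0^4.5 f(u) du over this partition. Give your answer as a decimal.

Subinterval widths: 1, 0.25, 0.75, 2.25, 0.25.
Right endpoints: 1, 1.25, 2, 4.25, 4.5.
f(1) = -8, f(1.25) = -10, f(2) = -19, f(4.25) = -73, f(4.5) = -81.5.
Sum = Σ Δu_i · f(u_i).
Sum = -209.375.

-209.375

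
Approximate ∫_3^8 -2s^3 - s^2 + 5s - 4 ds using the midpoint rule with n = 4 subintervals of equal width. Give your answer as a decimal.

Δs = (8 − 3)/4 = 1.25.
Midpoints: 3.625, 4.875, 6.125, 7.375.
f(3.625) = -94.28515625, f(4.875) = -235.10546875, f(6.125) = -470.45703125, f(7.375) = -823.77734375.
Sum = Δs · [f(3.625) + f(4.875) + f(6.125) + f(7.375)].
Sum = -2029.53125.

-2029.53125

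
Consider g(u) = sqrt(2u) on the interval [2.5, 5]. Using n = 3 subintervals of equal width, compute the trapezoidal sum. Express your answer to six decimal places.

6.806594

Δu = (5 − 2.5)/3 = 5/6.
g(2.5) ≈ 2.236068, g(10/3) ≈ 2.581989, g(25/6) ≈ 2.886751, g(5) ≈ 3.162278.
T_3 = (Δu/2)·[g(u_0) + 2g(u_1) + 2g(u_2) + g(u_3)].
Sum ≈ 6.806594.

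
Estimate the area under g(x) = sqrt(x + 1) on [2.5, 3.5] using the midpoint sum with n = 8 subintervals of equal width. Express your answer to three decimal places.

Δx = (3.5 − 2.5)/8 = 0.125.
Midpoints: 2.5625, 2.6875, 2.8125, 2.9375, 3.0625, 3.1875, 3.3125, 3.4375.
g(2.5625) ≈ 1.887, g(2.6875) ≈ 1.920, g(2.8125) ≈ 1.953, g(2.9375) ≈ 1.984, g(3.0625) ≈ 2.016, g(3.1875) ≈ 2.046, g(3.3125) ≈ 2.077, g(3.4375) ≈ 2.107.
Sum = Δx · [g(2.5625) + g(2.6875) + g(2.8125) + ...].
Sum ≈ 1.999.

1.999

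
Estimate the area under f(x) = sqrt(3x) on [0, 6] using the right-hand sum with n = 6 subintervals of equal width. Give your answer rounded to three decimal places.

18.761

Δx = (6 − 0)/6 = 1.
Right endpoints: 1, 2, 3, 4, 5, 6.
f(1) ≈ 1.732, f(2) ≈ 2.449, f(3) ≈ 3.000, f(4) ≈ 3.464, f(5) ≈ 3.873, f(6) ≈ 4.243.
Sum = Δx · [f(1) + f(2) + f(3) + ...].
Sum ≈ 18.761.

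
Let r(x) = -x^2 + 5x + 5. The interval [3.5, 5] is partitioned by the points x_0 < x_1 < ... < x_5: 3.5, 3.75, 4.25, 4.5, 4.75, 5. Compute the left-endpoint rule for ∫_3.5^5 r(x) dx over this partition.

12.8125

Subinterval widths: 0.25, 0.5, 0.25, 0.25, 0.25.
Left endpoints: 3.5, 3.75, 4.25, 4.5, 4.75.
r(3.5) = 10.25, r(3.75) = 9.6875, r(4.25) = 8.1875, r(4.5) = 7.25, r(4.75) = 6.1875.
Sum = Σ Δx_i · r(x_i).
Sum = 12.8125.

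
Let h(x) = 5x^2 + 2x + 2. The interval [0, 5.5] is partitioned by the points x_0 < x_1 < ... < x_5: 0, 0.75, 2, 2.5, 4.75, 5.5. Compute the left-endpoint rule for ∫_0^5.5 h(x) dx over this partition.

201.6875

Subinterval widths: 0.75, 1.25, 0.5, 2.25, 0.75.
Left endpoints: 0, 0.75, 2, 2.5, 4.75.
h(0) = 2, h(0.75) = 6.3125, h(2) = 26, h(2.5) = 38.25, h(4.75) = 124.3125.
Sum = Σ Δx_i · h(x_i).
Sum = 201.6875.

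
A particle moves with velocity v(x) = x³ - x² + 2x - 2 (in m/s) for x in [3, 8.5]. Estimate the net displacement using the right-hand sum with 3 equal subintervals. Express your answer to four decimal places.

1681.6759

Δx = (8.5 − 3)/3 = 11/6.
Right endpoints: 29/6, 20/3, 8.5.
v(29/6) = 20999/216, v(20/3) = 7106/27, v(8.5) = 556.875.
Sum = Δx · [v(29/6) + v(20/3) + v(8.5)].
Sum ≈ 1681.6759.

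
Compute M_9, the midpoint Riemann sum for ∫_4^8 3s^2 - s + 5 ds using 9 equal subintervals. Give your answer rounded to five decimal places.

Δs = (8 − 4)/9 = 4/9.
Midpoints: 38/9, 14/3, 46/9, 50/9, 6, 58/9, 62/9, 22/3, 70/9.
f(38/9) = 1465/27, f(14/3) = 197/3, f(46/9) = 2113/27, f(50/9) = 2485/27, f(6) = 107, f(58/9) = 3325/27, f(62/9) = 3793/27, f(22/3) = 159, f(70/9) = 4825/27.
Sum = Δs · [f(38/9) + f(14/3) + f(46/9) + ...].
Sum ≈ 443.80247.

443.80247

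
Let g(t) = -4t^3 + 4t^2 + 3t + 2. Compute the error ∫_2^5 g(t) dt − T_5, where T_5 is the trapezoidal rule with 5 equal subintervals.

6.84

Exact integral: ∫_2^5 g(t) dt = -415.5.
T_5 = -422.34.
Error = -415.5 − (-422.34) = 6.84.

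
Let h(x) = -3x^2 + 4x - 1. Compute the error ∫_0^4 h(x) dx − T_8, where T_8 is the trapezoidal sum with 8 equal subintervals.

Exact integral: ∫_0^4 h(x) dx = -36.
T_8 = -36.5.
Error = -36 − (-36.5) = 0.5.

0.5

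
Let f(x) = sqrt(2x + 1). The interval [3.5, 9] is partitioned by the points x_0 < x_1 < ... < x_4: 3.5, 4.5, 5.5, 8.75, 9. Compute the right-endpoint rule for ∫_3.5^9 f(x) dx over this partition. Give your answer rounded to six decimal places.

Subinterval widths: 1, 1, 3.25, 0.25.
Right endpoints: 4.5, 5.5, 8.75, 9.
f(4.5) ≈ 3.162278, f(5.5) ≈ 3.464102, f(8.75) ≈ 4.301163, f(9) ≈ 4.358899.
Sum = Σ Δx_i · f(x_i).
Sum ≈ 21.694883.

21.694883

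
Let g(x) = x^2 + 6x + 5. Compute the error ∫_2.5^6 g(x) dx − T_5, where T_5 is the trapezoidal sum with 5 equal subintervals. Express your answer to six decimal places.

-0.285833

Exact integral: ∫_2.5^6 g(x) dx ≈ 173.54166667.
T_5 = 173.8275.
Error ≈ 173.54166667 − 173.8275 ≈ -0.285833.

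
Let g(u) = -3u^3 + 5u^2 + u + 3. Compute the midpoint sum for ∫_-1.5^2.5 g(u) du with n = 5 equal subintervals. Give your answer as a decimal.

Δu = (2.5 − (-1.5))/5 = 0.8.
Midpoints: -1.1, -0.3, 0.5, 1.3, 2.1.
g(-1.1) = 11.943, g(-0.3) = 3.231, g(0.5) = 4.375, g(1.3) = 6.159, g(2.1) = -0.633.
Sum = Δu · [g(-1.1) + g(-0.3) + g(0.5) + g(1.3) + g(2.1)].
Sum = 20.06.

20.06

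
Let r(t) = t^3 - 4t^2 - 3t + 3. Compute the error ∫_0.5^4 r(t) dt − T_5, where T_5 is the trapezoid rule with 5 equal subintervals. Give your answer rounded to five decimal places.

-0.78604

Exact integral: ∫_0.5^4 r(t) dt ≈ -34.3072917.
T_5 = -33.52125.
Error ≈ -34.3072917 − (-33.52125) ≈ -0.78604.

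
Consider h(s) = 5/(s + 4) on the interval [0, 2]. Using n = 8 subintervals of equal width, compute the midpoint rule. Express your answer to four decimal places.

Δs = (2 − 0)/8 = 0.25.
Midpoints: 0.125, 0.375, 0.625, 0.875, 1.125, 1.375, 1.625, 1.875.
h(0.125) = 40/33, h(0.375) = 8/7, h(0.625) = 40/37, h(0.875) = 40/39, h(1.125) = 40/41, h(1.375) = 40/43, h(1.625) = 8/9, h(1.875) = 40/47.
Sum = Δs · [h(0.125) + h(0.375) + h(0.625) + ...].
Sum ≈ 2.0269.

2.0269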